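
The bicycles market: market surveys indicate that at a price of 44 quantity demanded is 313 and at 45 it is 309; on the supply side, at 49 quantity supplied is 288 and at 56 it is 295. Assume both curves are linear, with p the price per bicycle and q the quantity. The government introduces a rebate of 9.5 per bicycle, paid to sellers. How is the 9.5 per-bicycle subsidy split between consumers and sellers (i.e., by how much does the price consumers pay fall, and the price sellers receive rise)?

Demand slope: (309 − 313)/(45 − 44) = -4, so qd = 489 − 4p.
Supply slope: (295 − 288)/(56 − 49) = 1, so qs = p + 239.
Without the subsidy, 489 − 4p = p + 239 gives 5p = 250, so p* = 50 and q* = 289.
With a per-unit subsidy paid to sellers, each receives p + 9.5 per unit sold, so supply becomes qs = (p + 9.5) + 239.
New equilibrium: consumers pay 48.1, sellers receive 57.6, q = 296.6. (Wedge: pb − ps = −9.5.)
Gain to consumers: 1.9; to sellers: 7.6. (They sum to 9.5.)

Consumers gain 1.9 per bicycle; sellers gain 7.6 per bicycle.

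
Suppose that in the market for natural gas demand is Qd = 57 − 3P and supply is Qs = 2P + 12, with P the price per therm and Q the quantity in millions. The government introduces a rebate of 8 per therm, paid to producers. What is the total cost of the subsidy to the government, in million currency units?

Without the subsidy, 57 − 3P = 2P + 12 gives 5P = 45, so P* = 9 and Q* = 30.
With a per-unit subsidy paid to producers, each receives P + 8 per unit sold, so supply becomes Qs = 2(P + 8) + 12.
Solving gives Q = 39.6 with buyers paying 5.8 and producers receiving 13.8 (the 8 wedge).
Outlay = t · Q = 8 · 39.6 = 316.8.

Government outlay = 316.8 million.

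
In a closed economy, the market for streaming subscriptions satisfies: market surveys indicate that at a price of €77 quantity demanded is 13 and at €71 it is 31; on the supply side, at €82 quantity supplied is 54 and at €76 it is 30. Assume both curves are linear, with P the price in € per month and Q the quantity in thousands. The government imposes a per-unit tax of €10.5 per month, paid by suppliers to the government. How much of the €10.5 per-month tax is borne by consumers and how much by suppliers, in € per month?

Consumers bear €6 per month; suppliers bear €4.5 per month.

Demand slope: (31 − 13)/(71 − 77) = -3, so Qd = 244 − 3P.
Supply slope: (30 − 54)/(76 − 82) = 4, so Qs = 4P − 274.
Before the tax: set 244 − 3P = 4P − 274 → P* = €74, Q* = 22.
With the tax collected from suppliers, supply shifts: Qs = 4(P − 10.5) − 274.
New equilibrium: consumers pay €80, suppliers receive €69.5, Q = 4. (Wedge: Pb − Ps = 10.5.)
Burden on consumers: €6; on suppliers: €4.5. (They sum to €10.5.)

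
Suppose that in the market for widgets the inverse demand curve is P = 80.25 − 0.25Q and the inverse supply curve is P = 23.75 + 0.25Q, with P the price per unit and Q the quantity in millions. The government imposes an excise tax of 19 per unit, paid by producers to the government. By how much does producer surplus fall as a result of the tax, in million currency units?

Rewrite in direct form: Qd = 321 − 4P and Qs = 4P − 95.
Before the tax: set 321 − 4P = 4P − 95 → P* = 52, Q* = 113.
With the tax collected from producers, supply shifts: Qs = 4(P − 19) − 95.
Solving gives Q = 75 with buyers paying 61.5 and producers receiving 42.5 (the 19 wedge).
ΔPS is the trapezoid between Q = 75 and Q = 113 of height 9.5: ½ · (113 + 75) · 9.5 = 893.

Producer surplus falls by 893 million.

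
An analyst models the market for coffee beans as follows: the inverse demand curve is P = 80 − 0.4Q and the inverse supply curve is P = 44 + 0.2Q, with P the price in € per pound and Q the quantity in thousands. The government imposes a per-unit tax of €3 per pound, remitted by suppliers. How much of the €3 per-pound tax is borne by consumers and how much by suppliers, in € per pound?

Inverting to Q(P) form: Qd = 200 − 2.5P; Qs = 5P − 220.
Without the tax, 200 − 2.5P = 5P − 220 gives 7.5P = 420, so P* = €56 and Q* = 60.
With the tax collected from suppliers, supply shifts: Qs = 5(P − 3) − 220.
Solving gives Q = 55 with consumers paying €58 and suppliers receiving €55 (the €3 wedge).
Burden on consumers: €2; on suppliers: €1. (They sum to €3.)
The less price-elastic side of the market bears the larger share of a per-unit tax.

Consumers bear €2 per pound; suppliers bear €1 per pound.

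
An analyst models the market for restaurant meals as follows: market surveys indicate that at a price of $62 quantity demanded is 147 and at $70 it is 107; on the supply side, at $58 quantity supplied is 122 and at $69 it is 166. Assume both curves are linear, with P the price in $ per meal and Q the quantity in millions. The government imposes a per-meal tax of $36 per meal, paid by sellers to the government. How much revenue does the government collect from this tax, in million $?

Tax revenue = $2232 million.

Demand slope: (107 − 147)/(70 − 62) = -5, so Qd = 457 − 5P.
Supply slope: (166 − 122)/(69 − 58) = 4, so Qs = 4P − 110.
Without the tax, 457 − 5P = 4P − 110 gives 9P = 567, so P* = $63 and Q* = 142.
With the tax collected from sellers, supply shifts: Qs = 4(P − 36) − 110.
Solving gives Q = 62 with buyers paying $79 and sellers receiving $43 (the $36 wedge).
Revenue = t · Q = 36 · 62 = $2232.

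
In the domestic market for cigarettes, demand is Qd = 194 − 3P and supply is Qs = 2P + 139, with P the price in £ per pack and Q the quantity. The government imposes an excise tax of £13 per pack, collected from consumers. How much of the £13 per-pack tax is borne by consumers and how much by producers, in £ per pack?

Consumers bear £5.2 per pack; producers bear £7.8 per pack.

Without the tax, 194 − 3P = 2P + 139 gives 5P = 55, so P* = £11 and Q* = 161.
With the tax collected from consumers, demand (in seller-price terms) shifts: Qd = 194 − 3(P + 13).
Solving gives Q = 145.4 with consumers paying £16.2 and producers receiving £3.2 (the £13 wedge).
Burden on consumers: £5.2; on producers: £7.8. (They sum to £13.)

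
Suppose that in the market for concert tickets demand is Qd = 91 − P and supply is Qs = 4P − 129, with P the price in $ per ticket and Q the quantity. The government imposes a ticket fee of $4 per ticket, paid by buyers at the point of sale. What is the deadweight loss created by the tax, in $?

Deadweight loss = $6.4.

Without the tax, 91 − P = 4P − 129 gives 5P = 220, so P* = $44 and Q* = 47.
With the tax collected from buyers, demand (in seller-price terms) shifts: Qd = 91 − (P + 4).
New equilibrium: buyers pay $47.2, producers receive $43.2, Q = 43.8. (Wedge: Pb − Ps = 4.)
Quantity falls by |ΔQ| = |47 − 43.8| = 3.2.
DWL = ½ · t · |ΔQ| = ½ · 4 · 3.2 = $6.4.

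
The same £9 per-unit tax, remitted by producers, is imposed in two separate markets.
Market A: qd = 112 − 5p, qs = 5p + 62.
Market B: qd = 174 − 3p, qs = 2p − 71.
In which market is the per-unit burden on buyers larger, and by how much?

Market A, by £0.9.

Market A: pre-tax p* = £5, q* = 87; post-tax q = 64.5; per-unit burden on buyers = £4.5.
Market B: pre-tax p* = £49, q* = 27; post-tax q = 16.2; per-unit burden on buyers = £3.6.
Difference: £4.5 vs £3.6 → market A is larger by £0.9.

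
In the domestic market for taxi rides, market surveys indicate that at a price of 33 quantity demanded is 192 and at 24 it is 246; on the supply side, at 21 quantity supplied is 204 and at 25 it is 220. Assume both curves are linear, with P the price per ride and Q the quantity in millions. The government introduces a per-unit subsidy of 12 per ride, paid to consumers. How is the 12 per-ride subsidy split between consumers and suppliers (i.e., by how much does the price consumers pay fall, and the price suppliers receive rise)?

Demand slope: (246 − 192)/(24 − 33) = -6, so Qd = 390 − 6P.
Supply slope: (220 − 204)/(25 − 21) = 4, so Qs = 4P + 120.
Without the subsidy, 390 − 6P = 4P + 120 gives 10P = 270, so P* = 27 and Q* = 228.
With a per-unit subsidy paid to consumers, each effectively pays P − 12, so demand becomes Qd = 390 − 6(P − 12).
Solving gives Q = 256.8 with consumers paying 22.2 and suppliers receiving 34.2 (the 12 wedge).
Gain to consumers: 4.8; to suppliers: 7.2. (They sum to 12.)

Consumers gain 4.8 per ride; suppliers gain 7.2 per ride.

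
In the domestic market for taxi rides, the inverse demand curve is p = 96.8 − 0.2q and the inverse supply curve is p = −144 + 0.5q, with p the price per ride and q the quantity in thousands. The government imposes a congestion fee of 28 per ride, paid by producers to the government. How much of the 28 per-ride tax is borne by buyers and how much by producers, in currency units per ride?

Buyers bear 8 per ride; producers bear 20 per ride.

Rewrite in direct form: qd = 484 − 5p and qs = 2p + 288.
Before the tax: set 484 − 5p = 2p + 288 → p* = 28, q* = 344.
With the tax collected from producers, supply shifts: qs = 2(p − 28) + 288.
New equilibrium: buyers pay 36, producers receive 8, q = 304. (Wedge: pb − ps = 28.)
Burden on buyers: 8; on producers: 20. (They sum to 28.)
The less price-elastic side of the market bears the larger share of a per-unit tax.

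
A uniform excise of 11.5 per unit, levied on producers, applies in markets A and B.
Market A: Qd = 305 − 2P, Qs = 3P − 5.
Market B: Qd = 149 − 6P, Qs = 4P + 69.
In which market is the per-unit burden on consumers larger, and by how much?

Market A, by 2.3.

Market A: pre-tax P* = 62, Q* = 181; post-tax Q = 167.2; per-unit burden on consumers = 6.9.
Market B: pre-tax P* = 8, Q* = 101; post-tax Q = 73.4; per-unit burden on consumers = 4.6.
Difference: 6.9 vs 4.6 → market A is larger by 2.3.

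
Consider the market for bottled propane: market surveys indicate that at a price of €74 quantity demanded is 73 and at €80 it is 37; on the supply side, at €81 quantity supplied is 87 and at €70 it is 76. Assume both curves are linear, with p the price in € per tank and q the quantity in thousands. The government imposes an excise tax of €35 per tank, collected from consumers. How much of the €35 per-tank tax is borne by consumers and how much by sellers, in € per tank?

Consumers bear €5 per tank; sellers bear €30 per tank.

Demand slope: (37 − 73)/(80 − 74) = -6, so qd = 517 − 6p.
Supply slope: (76 − 87)/(70 − 81) = 1, so qs = p + 6.
Without the tax, 517 − 6p = p + 6 gives 7p = 511, so p* = €73 and q* = 79.
With the tax collected from consumers, demand (in seller-price terms) shifts: qd = 517 − 6(p + 35).
New equilibrium: consumers pay €78, sellers receive €43, q = 49. (Wedge: pb − ps = 35.)
Burden on consumers: €5; on sellers: €30. (They sum to €35.)
The less price-elastic side of the market bears the larger share of a per-unit tax.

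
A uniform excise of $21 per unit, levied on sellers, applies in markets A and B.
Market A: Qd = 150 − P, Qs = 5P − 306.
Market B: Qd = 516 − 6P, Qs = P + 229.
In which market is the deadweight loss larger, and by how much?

Market A: pre-tax P* = $76, Q* = 74; post-tax Q = 56.5; deadweight loss = $183.75.
Market B: pre-tax P* = $41, Q* = 270; post-tax Q = 252; deadweight loss = $189.
Difference: $183.75 vs $189 → market B is larger by $5.25.

Market B, by $5.25.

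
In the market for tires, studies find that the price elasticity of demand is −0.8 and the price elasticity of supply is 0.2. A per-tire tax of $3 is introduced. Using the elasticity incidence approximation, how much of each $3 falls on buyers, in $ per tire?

Buyers bear ≈ $0.6 per tire.

Incidence ratio: buyers' share ≈ εs / (εs + |εd|) = 0.2 / (0.2 + 0.8) = 0.2.
So buyers bear ≈ 0.2 × $3 = $0.6; suppliers bear $2.4.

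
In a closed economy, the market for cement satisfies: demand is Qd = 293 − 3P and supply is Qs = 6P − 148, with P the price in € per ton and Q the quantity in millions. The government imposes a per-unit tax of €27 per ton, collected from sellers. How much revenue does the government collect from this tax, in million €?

Tax revenue = €2484 million.

Without the tax, 293 − 3P = 6P − 148 gives 9P = 441, so P* = €49 and Q* = 146.
With the tax collected from sellers, supply shifts: Qs = 6(P − 27) − 148.
Solving gives Q = 92 with buyers paying €67 and sellers receiving €40 (the €27 wedge).
Revenue = t · Q = 27 · 92 = €2484.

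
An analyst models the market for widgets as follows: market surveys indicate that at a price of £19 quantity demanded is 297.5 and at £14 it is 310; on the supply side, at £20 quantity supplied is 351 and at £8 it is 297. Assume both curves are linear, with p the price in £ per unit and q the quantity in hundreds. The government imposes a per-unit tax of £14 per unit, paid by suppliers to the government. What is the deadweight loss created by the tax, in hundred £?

Demand slope: (310 − 297.5)/(14 − 19) = -2.5, so qd = 345 − 2.5p.
Supply slope: (297 − 351)/(8 − 20) = 4.5, so qs = 4.5p + 261.
Without the tax, 345 − 2.5p = 4.5p + 261 gives 7p = 84, so p* = £12 and q* = 315.
With the tax collected from suppliers, supply shifts: qs = 4.5(p − 14) + 261.
New equilibrium: buyers pay £21, suppliers receive £7, q = 292.5. (Wedge: pb − ps = 14.)
Quantity falls by |ΔQ| = |315 − 292.5| = 22.5.
DWL = ½ · t · |ΔQ| = ½ · 14 · 22.5 = £157.5.

Deadweight loss = £157.5 hundred.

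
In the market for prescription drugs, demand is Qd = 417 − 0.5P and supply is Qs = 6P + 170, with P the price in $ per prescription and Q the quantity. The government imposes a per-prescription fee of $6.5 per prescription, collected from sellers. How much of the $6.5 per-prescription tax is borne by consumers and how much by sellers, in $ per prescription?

Before the tax: set 417 − 0.5P = 6P + 170 → P* = $38, Q* = 398.
With the tax collected from sellers, supply shifts: Qs = 6(P − 6.5) + 170.
New equilibrium: consumers pay $44, sellers receive $37.5, Q = 395. (Wedge: Pb − Ps = 6.5.)
Burden on consumers: $6; on sellers: $0.5. (They sum to $6.5.)

Consumers bear $6 per prescription; sellers bear $0.5 per prescription.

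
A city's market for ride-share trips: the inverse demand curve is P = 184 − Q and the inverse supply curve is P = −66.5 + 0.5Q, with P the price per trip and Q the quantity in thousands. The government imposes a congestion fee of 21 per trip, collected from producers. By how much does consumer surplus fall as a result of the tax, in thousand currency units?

Consumer surplus falls by 2240 thousand.

Inverting to Q(P) form: Qd = 184 − P; Qs = 2P + 133.
Without the tax, 184 − P = 2P + 133 gives 3P = 51, so P* = 17 and Q* = 167.
With the tax collected from producers, supply shifts: Qs = 2(P − 21) + 133.
New equilibrium: consumers pay 31, producers receive 10, Q = 153. (Wedge: Pb − Ps = 21.)
ΔCS is the trapezoid between Q = 153 and Q = 167 of height 14: ½ · (167 + 153) · 14 = 2240.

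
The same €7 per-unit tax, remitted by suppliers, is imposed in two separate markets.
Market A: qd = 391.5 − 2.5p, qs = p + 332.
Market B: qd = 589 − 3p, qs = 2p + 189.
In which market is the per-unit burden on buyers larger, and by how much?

Market A: pre-tax p* = €17, q* = 349; post-tax q = 344; per-unit burden on buyers = €2.
Market B: pre-tax p* = €80, q* = 349; post-tax q = 340.6; per-unit burden on buyers = €2.8.
Difference: €2 vs €2.8 → market B is larger by €0.8.

Market B, by €0.8.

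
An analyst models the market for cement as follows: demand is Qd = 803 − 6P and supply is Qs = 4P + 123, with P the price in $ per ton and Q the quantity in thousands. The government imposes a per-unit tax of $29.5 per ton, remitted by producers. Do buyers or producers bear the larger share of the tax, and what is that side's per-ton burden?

Producers bear the larger share: $17.7 per ton.

Without the tax, 803 − 6P = 4P + 123 gives 10P = 680, so P* = $68 and Q* = 395.
With the tax collected from producers, supply shifts: Qs = 4(P − 29.5) + 123.
Solving gives Q = 324.2 with buyers paying $79.8 and producers receiving $50.3 (the $29.5 wedge).
Per-ton burden: buyers $11.8, producers $17.7.
Producers take the larger share because supply is less price-elastic here (demand slope 6 vs supply slope 4).
The less price-elastic side of the market bears the larger share of a per-unit tax.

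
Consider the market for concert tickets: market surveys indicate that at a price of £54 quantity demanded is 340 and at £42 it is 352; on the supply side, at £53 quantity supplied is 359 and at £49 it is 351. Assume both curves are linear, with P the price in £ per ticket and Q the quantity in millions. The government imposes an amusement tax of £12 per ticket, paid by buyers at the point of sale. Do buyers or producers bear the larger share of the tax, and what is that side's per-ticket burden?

Buyers bear the larger share: £8 per ticket.

Demand slope: (352 − 340)/(42 − 54) = -1, so Qd = 394 − P.
Supply slope: (351 − 359)/(49 − 53) = 2, so Qs = 2P + 253.
Without the tax, 394 − P = 2P + 253 gives 3P = 141, so P* = £47 and Q* = 347.
With the tax collected from buyers, demand (in seller-price terms) shifts: Qd = 394 − (P + 12).
New equilibrium: buyers pay £55, producers receive £43, Q = 339. (Wedge: Pb − Ps = 12.)
Per-ticket burden: buyers £8, producers £4.
Buyers take the larger share because demand is less price-elastic here (demand slope 1 vs supply slope 2).
The less price-elastic side of the market bears the larger share of a per-unit tax.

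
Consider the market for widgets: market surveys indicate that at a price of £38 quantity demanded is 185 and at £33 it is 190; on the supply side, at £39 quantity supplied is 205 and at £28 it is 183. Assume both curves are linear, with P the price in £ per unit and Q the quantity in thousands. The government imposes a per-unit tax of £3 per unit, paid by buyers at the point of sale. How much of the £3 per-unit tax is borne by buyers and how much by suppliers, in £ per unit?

Demand slope: (190 − 185)/(33 − 38) = -1, so Qd = 223 − P.
Supply slope: (183 − 205)/(28 − 39) = 2, so Qs = 2P + 127.
Without the tax, 223 − P = 2P + 127 gives 3P = 96, so P* = £32 and Q* = 191.
With the tax collected from buyers, demand (in seller-price terms) shifts: Qd = 223 − (P + 3).
New equilibrium: buyers pay £34, suppliers receive £31, Q = 189. (Wedge: Pb − Ps = 3.)
Burden on buyers: £2; on suppliers: £1. (They sum to £3.)
The less price-elastic side of the market bears the larger share of a per-unit tax.

Buyers bear £2 per unit; suppliers bear £1 per unit.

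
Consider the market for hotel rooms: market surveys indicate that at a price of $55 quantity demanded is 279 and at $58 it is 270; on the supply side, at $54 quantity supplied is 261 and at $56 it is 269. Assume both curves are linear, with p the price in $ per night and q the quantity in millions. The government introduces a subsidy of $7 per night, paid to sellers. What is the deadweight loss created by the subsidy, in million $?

Deadweight loss = $42 million.

Demand slope: (270 − 279)/(58 − 55) = -3, so qd = 444 − 3p.
Supply slope: (269 − 261)/(56 − 54) = 4, so qs = 4p + 45.
Without the subsidy, 444 − 3p = 4p + 45 gives 7p = 399, so p* = $57 and q* = 273.
With a per-unit subsidy paid to sellers, each receives p + 7 per unit sold, so supply becomes qs = 4(p + 7) + 45.
Solving gives q = 285 with consumers paying $53 and sellers receiving $60 (the $7 wedge).
Quantity rises by |ΔQ| = |273 − 285| = 12.
DWL = ½ · t · |ΔQ| = ½ · 7 · 12 = $42.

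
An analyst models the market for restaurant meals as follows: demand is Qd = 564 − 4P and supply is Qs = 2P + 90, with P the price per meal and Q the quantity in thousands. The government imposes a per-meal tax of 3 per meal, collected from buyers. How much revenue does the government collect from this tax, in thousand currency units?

Tax revenue = 732 thousand.

Without the tax, 564 − 4P = 2P + 90 gives 6P = 474, so P* = 79 and Q* = 248.
With the tax collected from buyers, demand (in seller-price terms) shifts: Qd = 564 − 4(P + 3).
New equilibrium: buyers pay 80, suppliers receive 77, Q = 244. (Wedge: Pb − Ps = 3.)
Revenue = t · Q = 3 · 244 = 732.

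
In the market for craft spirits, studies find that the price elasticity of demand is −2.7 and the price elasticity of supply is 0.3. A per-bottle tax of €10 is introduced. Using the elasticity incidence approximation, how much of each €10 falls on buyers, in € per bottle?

Incidence ratio: buyers' share ≈ εs / (εs + |εd|) = 0.3 / (0.3 + 2.7) = 0.1.
So buyers bear ≈ 0.1 × €10 = €1; sellers bear €9.

Buyers bear ≈ €1 per bottle.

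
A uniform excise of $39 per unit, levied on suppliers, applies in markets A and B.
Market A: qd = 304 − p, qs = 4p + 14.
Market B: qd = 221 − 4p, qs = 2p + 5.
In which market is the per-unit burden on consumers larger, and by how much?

Market A, by $18.2.

Market A: pre-tax p* = $58, q* = 246; post-tax q = 214.8; per-unit burden on consumers = $31.2.
Market B: pre-tax p* = $36, q* = 77; post-tax q = 25; per-unit burden on consumers = $13.
Difference: $31.2 vs $13 → market A is larger by $18.2.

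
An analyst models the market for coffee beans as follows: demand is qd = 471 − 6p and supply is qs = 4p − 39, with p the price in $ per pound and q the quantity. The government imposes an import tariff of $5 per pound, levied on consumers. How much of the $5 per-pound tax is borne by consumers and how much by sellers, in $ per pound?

Without the tax, 471 − 6p = 4p − 39 gives 10p = 510, so p* = $51 and q* = 165.
With the tax collected from consumers, demand (in seller-price terms) shifts: qd = 471 − 6(p + 5).
Solving gives q = 153 with consumers paying $53 and sellers receiving $48 (the $5 wedge).
Burden on consumers: $2; on sellers: $3. (They sum to $5.)

Consumers bear $2 per pound; sellers bear $3 per pound.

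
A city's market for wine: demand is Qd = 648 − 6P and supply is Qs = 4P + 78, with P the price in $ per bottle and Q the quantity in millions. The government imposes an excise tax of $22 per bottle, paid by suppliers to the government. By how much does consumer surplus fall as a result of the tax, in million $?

Consumer surplus falls by $2460.48 million.

Without the tax, 648 − 6P = 4P + 78 gives 10P = 570, so P* = $57 and Q* = 306.
With the tax collected from suppliers, supply shifts: Qs = 4(P − 22) + 78.
New equilibrium: buyers pay $65.8, suppliers receive $43.8, Q = 253.2. (Wedge: Pb − Ps = 22.)
ΔCS is the trapezoid between Q = 253.2 and Q = 306 of height $8.8: ½ · (306 + 253.2) · 8.8 = $2460.48.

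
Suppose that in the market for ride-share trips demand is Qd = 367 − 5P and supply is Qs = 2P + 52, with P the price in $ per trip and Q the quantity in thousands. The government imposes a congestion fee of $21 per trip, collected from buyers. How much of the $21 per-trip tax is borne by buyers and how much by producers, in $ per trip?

Before the tax: set 367 − 5P = 2P + 52 → P* = $45, Q* = 142.
With the tax collected from buyers, demand (in seller-price terms) shifts: Qd = 367 − 5(P + 21).
New equilibrium: buyers pay $51, producers receive $30, Q = 112. (Wedge: Pb − Ps = 21.)
Burden on buyers: $6; on producers: $15. (They sum to $21.)
The less price-elastic side of the market bears the larger share of a per-unit tax.

Buyers bear $6 per trip; producers bear $15 per trip.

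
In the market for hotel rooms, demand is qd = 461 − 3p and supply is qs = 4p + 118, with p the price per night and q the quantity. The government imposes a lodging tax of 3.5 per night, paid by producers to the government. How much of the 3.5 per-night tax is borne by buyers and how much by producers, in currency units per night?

Buyers bear 2 per night; producers bear 1.5 per night.

Without the tax, 461 − 3p = 4p + 118 gives 7p = 343, so p* = 49 and q* = 314.
With the tax collected from producers, supply shifts: qs = 4(p − 3.5) + 118.
Solving gives q = 308 with buyers paying 51 and producers receiving 47.5 (the 3.5 wedge).
Burden on buyers: 2; on producers: 1.5. (They sum to 3.5.)
The less price-elastic side of the market bears the larger share of a per-unit tax.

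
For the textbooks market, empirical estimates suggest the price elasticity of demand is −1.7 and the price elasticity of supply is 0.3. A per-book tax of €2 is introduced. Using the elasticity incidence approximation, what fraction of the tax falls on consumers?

Incidence ratio: consumers' share ≈ εs / (εs + |εd|) = 0.3 / (0.3 + 1.7) = 0.15.
Supply is the less elastic side, so consumers bear the smaller share.

Consumers' share ≈ 0.15.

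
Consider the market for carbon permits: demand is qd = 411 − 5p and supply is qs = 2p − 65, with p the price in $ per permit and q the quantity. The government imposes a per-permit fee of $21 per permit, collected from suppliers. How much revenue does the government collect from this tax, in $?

Before the tax: set 411 − 5p = 2p − 65 → p* = $68, q* = 71.
With the tax collected from suppliers, supply shifts: qs = 2(p − 21) − 65.
New equilibrium: buyers pay $74, suppliers receive $53, q = 41. (Wedge: pb − ps = 21.)
Revenue = t · Q = 21 · 41 = $861.

Tax revenue = $861.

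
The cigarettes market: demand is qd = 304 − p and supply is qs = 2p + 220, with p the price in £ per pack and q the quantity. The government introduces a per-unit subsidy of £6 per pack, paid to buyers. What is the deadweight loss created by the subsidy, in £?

Before the subsidy: set 304 − p = 2p + 220 → p* = £28, q* = 276.
With a per-unit subsidy paid to buyers, each effectively pays p − 6, so demand becomes qd = 304 − (p − 6).
Solving gives q = 280 with buyers paying £24 and sellers receiving £30 (the £6 wedge).
Quantity rises by |ΔQ| = |276 − 280| = 4.
DWL = ½ · t · |ΔQ| = ½ · 6 · 4 = £12.

Deadweight loss = £12.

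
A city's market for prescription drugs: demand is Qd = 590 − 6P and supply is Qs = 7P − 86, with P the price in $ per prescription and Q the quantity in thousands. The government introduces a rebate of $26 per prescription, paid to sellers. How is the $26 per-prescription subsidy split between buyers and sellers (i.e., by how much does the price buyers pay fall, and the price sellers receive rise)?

Before the subsidy: set 590 − 6P = 7P − 86 → P* = $52, Q* = 278.
With a per-unit subsidy paid to sellers, each receives P + 26 per unit sold, so supply becomes Qs = 7(P + 26) − 86.
New equilibrium: buyers pay $38, sellers receive $64, Q = 362. (Wedge: Pb − Ps = −26.)
Gain to buyers: $14; to sellers: $12. (They sum to $26.)

Buyers gain $14 per prescription; sellers gain $12 per prescription.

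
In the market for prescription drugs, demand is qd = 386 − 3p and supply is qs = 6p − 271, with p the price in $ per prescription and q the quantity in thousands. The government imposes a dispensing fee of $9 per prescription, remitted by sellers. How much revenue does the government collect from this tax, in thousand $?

Before the tax: set 386 − 3p = 6p − 271 → p* = $73, q* = 167.
With the tax collected from sellers, supply shifts: qs = 6(p − 9) − 271.
Solving gives q = 149 with buyers paying $79 and sellers receiving $70 (the $9 wedge).
Revenue = t · Q = 9 · 149 = $1341.

Tax revenue = $1341 thousand.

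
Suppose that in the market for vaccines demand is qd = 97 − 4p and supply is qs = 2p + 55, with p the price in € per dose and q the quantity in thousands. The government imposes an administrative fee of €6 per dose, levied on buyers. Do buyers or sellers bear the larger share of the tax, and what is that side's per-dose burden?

Before the tax: set 97 − 4p = 2p + 55 → p* = €7, q* = 69.
With the tax collected from buyers, demand (in seller-price terms) shifts: qd = 97 − 4(p + 6).
Solving gives q = 61 with buyers paying €9 and sellers receiving €3 (the €6 wedge).
Per-dose burden: buyers €2, sellers €4.
Sellers take the larger share because supply is less price-elastic here (demand slope 4 vs supply slope 2).
The less price-elastic side of the market bears the larger share of a per-unit tax.

Sellers bear the larger share: €4 per dose.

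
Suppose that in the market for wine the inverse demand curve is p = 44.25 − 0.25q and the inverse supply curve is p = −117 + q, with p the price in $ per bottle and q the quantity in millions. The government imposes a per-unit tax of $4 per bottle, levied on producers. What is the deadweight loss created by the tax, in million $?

Inverting to q(p) form: qd = 177 − 4p; qs = p + 117.
Without the tax, 177 − 4p = p + 117 gives 5p = 60, so p* = $12 and q* = 129.
With the tax collected from producers, supply shifts: qs = (p − 4) + 117.
Solving gives q = 125.8 with buyers paying $12.8 and producers receiving $8.8 (the $4 wedge).
Quantity falls by |ΔQ| = |129 − 125.8| = 3.2.
DWL = ½ · t · |ΔQ| = ½ · 4 · 3.2 = $6.4.

Deadweight loss = $6.4 million.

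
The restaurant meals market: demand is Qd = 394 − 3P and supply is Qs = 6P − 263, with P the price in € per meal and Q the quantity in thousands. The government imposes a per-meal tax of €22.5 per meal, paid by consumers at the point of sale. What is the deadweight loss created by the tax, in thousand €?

Deadweight loss = €506.25 thousand.

Before the tax: set 394 − 3P = 6P − 263 → P* = €73, Q* = 175.
With the tax collected from consumers, demand (in seller-price terms) shifts: Qd = 394 − 3(P + 22.5).
Solving gives Q = 130 with consumers paying €88 and producers receiving €65.5 (the €22.5 wedge).
Quantity falls by |ΔQ| = |175 − 130| = 45.
DWL = ½ · t · |ΔQ| = ½ · 22.5 · 45 = €506.25.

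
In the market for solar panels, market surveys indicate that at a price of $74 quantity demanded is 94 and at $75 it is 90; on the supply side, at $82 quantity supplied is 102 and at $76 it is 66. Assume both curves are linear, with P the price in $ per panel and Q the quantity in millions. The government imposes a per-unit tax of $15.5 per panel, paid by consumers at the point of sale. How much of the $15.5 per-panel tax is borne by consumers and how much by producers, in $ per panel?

Consumers bear $9.3 per panel; producers bear $6.2 per panel.

Demand slope: (90 − 94)/(75 − 74) = -4, so Qd = 390 − 4P.
Supply slope: (66 − 102)/(76 − 82) = 6, so Qs = 6P − 390.
Before the tax: set 390 − 4P = 6P − 390 → P* = $78, Q* = 78.
With the tax collected from consumers, demand (in seller-price terms) shifts: Qd = 390 − 4(P + 15.5).
New equilibrium: consumers pay $87.3, producers receive $71.8, Q = 40.8. (Wedge: Pb − Ps = 15.5.)
Burden on consumers: $9.3; on producers: $6.2. (They sum to $15.5.)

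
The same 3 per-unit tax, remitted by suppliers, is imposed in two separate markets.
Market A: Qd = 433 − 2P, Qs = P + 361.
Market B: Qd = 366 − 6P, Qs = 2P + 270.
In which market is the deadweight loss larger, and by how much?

Market A: pre-tax P* = 24, Q* = 385; post-tax Q = 383; deadweight loss = 3.
Market B: pre-tax P* = 12, Q* = 294; post-tax Q = 289.5; deadweight loss = 6.75.
Difference: 3 vs 6.75 → market B is larger by 3.75.

Market B, by 3.75.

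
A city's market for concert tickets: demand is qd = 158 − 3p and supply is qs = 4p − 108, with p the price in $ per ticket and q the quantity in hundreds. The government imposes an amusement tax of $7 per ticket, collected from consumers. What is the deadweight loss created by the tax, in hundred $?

Before the tax: set 158 − 3p = 4p − 108 → p* = $38, q* = 44.
With the tax collected from consumers, demand (in seller-price terms) shifts: qd = 158 − 3(p + 7).
Solving gives q = 32 with consumers paying $42 and suppliers receiving $35 (the $7 wedge).
Quantity falls by |ΔQ| = |44 − 32| = 12.
DWL = ½ · t · |ΔQ| = ½ · 7 · 12 = $42.

Deadweight loss = $42 hundred.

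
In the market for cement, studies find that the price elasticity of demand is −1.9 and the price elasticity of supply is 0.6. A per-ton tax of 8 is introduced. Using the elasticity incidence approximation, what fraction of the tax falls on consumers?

Consumers' share ≈ 0.24.

Incidence ratio: consumers' share ≈ εs / (εs + |εd|) = 0.6 / (0.6 + 1.9) = 0.24.
Supply is the less elastic side, so consumers bear the smaller share.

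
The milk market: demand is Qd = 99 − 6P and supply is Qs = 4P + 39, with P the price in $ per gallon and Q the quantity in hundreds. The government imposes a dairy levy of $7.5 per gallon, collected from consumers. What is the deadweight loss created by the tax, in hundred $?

Without the tax, 99 − 6P = 4P + 39 gives 10P = 60, so P* = $6 and Q* = 63.
With the tax collected from consumers, demand (in seller-price terms) shifts: Qd = 99 − 6(P + 7.5).
Solving gives Q = 45 with consumers paying $9 and producers receiving $1.5 (the $7.5 wedge).
Quantity falls by |ΔQ| = |63 − 45| = 18.
DWL = ½ · t · |ΔQ| = ½ · 7.5 · 18 = $67.5.

Deadweight loss = $67.5 hundred.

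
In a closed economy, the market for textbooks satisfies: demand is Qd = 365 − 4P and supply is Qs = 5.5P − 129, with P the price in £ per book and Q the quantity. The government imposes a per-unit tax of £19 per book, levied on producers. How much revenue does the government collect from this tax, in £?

Tax revenue = £2147.

Without the tax, 365 − 4P = 5.5P − 129 gives 9.5P = 494, so P* = £52 and Q* = 157.
With the tax collected from producers, supply shifts: Qs = 5.5(P − 19) − 129.
New equilibrium: buyers pay £63, producers receive £44, Q = 113. (Wedge: Pb − Ps = 19.)
Revenue = t · Q = 19 · 113 = £2147.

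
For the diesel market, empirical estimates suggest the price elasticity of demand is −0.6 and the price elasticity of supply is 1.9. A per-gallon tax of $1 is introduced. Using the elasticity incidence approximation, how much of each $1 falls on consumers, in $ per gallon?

Incidence ratio: consumers' share ≈ εs / (εs + |εd|) = 1.9 / (1.9 + 0.6) = 0.76.
So consumers bear ≈ 0.76 × $1 = $0.76; producers bear $0.24.

Consumers bear ≈ $0.76 per gallon.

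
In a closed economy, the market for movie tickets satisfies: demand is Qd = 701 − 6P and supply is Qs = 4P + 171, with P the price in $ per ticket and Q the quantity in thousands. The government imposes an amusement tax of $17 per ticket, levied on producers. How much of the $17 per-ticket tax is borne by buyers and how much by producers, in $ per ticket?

Buyers bear $6.8 per ticket; producers bear $10.2 per ticket.

Without the tax, 701 − 6P = 4P + 171 gives 10P = 530, so P* = $53 and Q* = 383.
With the tax collected from producers, supply shifts: Qs = 4(P − 17) + 171.
Solving gives Q = 342.2 with buyers paying $59.8 and producers receiving $42.8 (the $17 wedge).
Burden on buyers: $6.8; on producers: $10.2. (They sum to $17.)
The less price-elastic side of the market bears the larger share of a per-unit tax.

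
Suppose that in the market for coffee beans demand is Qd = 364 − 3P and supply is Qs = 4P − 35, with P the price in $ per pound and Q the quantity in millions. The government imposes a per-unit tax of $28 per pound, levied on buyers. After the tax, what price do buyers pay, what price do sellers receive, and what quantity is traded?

Without the tax, 364 − 3P = 4P − 35 gives 7P = 399, so P* = $57 and Q* = 193.
With the tax collected from buyers, demand (in seller-price terms) shifts: Qd = 364 − 3(P + 28).
Solving gives Q = 145 with buyers paying $73 and sellers receiving $45 (the $28 wedge).
The less price-elastic side of the market bears the larger share of a per-unit tax.

Buyers pay $73; sellers receive $45; quantity = 145.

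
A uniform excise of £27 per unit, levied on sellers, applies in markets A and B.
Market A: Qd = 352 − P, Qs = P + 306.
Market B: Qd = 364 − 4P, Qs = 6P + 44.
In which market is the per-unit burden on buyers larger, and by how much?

Market B, by £2.7.

Market A: pre-tax P* = £23, Q* = 329; post-tax Q = 315.5; per-unit burden on buyers = £13.5.
Market B: pre-tax P* = £32, Q* = 236; post-tax Q = 171.2; per-unit burden on buyers = £16.2.
Difference: £13.5 vs £16.2 → market B is larger by £2.7.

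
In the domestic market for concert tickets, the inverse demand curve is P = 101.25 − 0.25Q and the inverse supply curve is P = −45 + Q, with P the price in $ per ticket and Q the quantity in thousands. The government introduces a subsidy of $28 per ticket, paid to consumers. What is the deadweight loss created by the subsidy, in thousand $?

Deadweight loss = $313.6 thousand.

Rewrite in direct form: Qd = 405 − 4P and Qs = P + 45.
Before the subsidy: set 405 − 4P = P + 45 → P* = $72, Q* = 117.
With a per-unit subsidy paid to consumers, each effectively pays P − 28, so demand becomes Qd = 405 − 4(P − 28).
New equilibrium: consumers pay $66.4, suppliers receive $94.4, Q = 139.4. (Wedge: Pb − Ps = −28.)
Quantity rises by |ΔQ| = |117 − 139.4| = 22.4.
DWL = ½ · t · |ΔQ| = ½ · 28 · 22.4 = $313.6.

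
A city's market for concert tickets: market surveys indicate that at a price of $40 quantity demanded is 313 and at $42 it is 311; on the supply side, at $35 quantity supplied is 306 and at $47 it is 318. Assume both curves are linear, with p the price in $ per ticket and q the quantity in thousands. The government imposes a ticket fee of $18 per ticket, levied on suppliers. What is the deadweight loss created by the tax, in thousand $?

Deadweight loss = $81 thousand.

Demand slope: (311 − 313)/(42 − 40) = -1, so qd = 353 − p.
Supply slope: (318 − 306)/(47 − 35) = 1, so qs = p + 271.
Before the tax: set 353 − p = p + 271 → p* = $41, q* = 312.
With the tax collected from suppliers, supply shifts: qs = (p − 18) + 271.
Solving gives q = 303 with buyers paying $50 and suppliers receiving $32 (the $18 wedge).
Quantity falls by |ΔQ| = |312 − 303| = 9.
DWL = ½ · t · |ΔQ| = ½ · 18 · 9 = $81.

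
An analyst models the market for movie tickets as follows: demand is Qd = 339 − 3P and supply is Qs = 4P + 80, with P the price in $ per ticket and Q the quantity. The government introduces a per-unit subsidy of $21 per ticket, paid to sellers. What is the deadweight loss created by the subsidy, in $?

Without the subsidy, 339 − 3P = 4P + 80 gives 7P = 259, so P* = $37 and Q* = 228.
With a per-unit subsidy paid to sellers, each receives P + 21 per unit sold, so supply becomes Qs = 4(P + 21) + 80.
Solving gives Q = 264 with buyers paying $25 and sellers receiving $46 (the $21 wedge).
Quantity rises by |ΔQ| = |228 − 264| = 36.
DWL = ½ · t · |ΔQ| = ½ · 21 · 36 = $378.

Deadweight loss = $378.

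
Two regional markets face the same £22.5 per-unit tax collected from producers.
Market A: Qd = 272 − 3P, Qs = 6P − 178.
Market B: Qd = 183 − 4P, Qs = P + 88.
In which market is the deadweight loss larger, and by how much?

Market A, by £303.75.

Market A: pre-tax P* = £50, Q* = 122; post-tax Q = 77; deadweight loss = £506.25.
Market B: pre-tax P* = £19, Q* = 107; post-tax Q = 89; deadweight loss = £202.5.
Difference: £506.25 vs £202.5 → market A is larger by £303.75.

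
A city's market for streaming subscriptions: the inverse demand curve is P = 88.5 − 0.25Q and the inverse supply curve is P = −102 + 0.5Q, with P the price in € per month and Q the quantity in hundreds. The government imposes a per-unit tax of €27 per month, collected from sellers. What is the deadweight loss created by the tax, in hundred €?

Deadweight loss = €486 hundred.

Rewrite in direct form: Qd = 354 − 4P and Qs = 2P + 204.
Without the tax, 354 − 4P = 2P + 204 gives 6P = 150, so P* = €25 and Q* = 254.
With the tax collected from sellers, supply shifts: Qs = 2(P − 27) + 204.
New equilibrium: consumers pay €34, sellers receive €7, Q = 218. (Wedge: Pb − Ps = 27.)
Quantity falls by |ΔQ| = |254 − 218| = 36.
DWL = ½ · t · |ΔQ| = ½ · 27 · 36 = €486.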